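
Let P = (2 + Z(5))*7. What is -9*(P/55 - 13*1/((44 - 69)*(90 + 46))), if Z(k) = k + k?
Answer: -515367/37400 ≈ -13.780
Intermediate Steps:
Z(k) = 2*k
P = 84 (P = (2 + 2*5)*7 = (2 + 10)*7 = 12*7 = 84)
-9*(P/55 - 13*1/((44 - 69)*(90 + 46))) = -9*(84/55 - 13*1/((44 - 69)*(90 + 46))) = -9*(84*(1/55) - 13/(136*(-25))) = -9*(84/55 - 13/(-3400)) = -9*(84/55 - 13*(-1/3400)) = -9*(84/55 + 13/3400) = -9*57263/37400 = -515367/37400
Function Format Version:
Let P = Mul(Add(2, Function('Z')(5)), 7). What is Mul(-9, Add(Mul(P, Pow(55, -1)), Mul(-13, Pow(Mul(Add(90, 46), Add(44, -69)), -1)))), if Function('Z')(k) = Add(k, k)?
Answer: Rational(-515367, 37400) ≈ -13.780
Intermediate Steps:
Function('Z')(k) = Mul(2, k)
P = 84 (P = Mul(Add(2, Mul(2, 5)), 7) = Mul(Add(2, 10), 7) = Mul(12, 7) = 84)
Mul(-9, Add(Mul(P, Pow(55, -1)), Mul(-13, Pow(Mul(Add(90, 46), Add(44, -69)), -1)))) = Mul(-9, Add(Mul(84, Pow(55, -1)), Mul(-13, Pow(Mul(Add(90, 46), Add(44, -69)), -1)))) = Mul(-9, Add(Mul(84, Rational(1, 55)), Mul(-13, Pow(Mul(136, -25), -1)))) = Mul(-9, Add(Rational(84, 55), Mul(-13, Pow(-3400, -1)))) = Mul(-9, Add(Rational(84, 55), Mul(-13, Rational(-1, 3400)))) = Mul(-9, Add(Rational(84, 55), Rational(13, 3400))) = Mul(-9, Rational(57263, 37400)) = Rational(-515367, 37400)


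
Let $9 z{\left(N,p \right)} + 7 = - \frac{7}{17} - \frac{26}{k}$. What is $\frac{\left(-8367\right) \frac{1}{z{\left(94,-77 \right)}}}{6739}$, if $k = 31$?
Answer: $\frac{39684681}{29301172} \approx 1.3544$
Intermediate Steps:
$z{\left(N,p \right)} = - \frac{4348}{4743}$ ($z{\left(N,p \right)} = - \frac{7}{9} + \frac{- \frac{7}{17} - \frac{26}{31}}{9} = - \frac{7}{9} + \frac{1}{9} \left(- \frac{659}{527}\right) = - \frac{7}{9} - \frac{659}{4743} = - \frac{4348}{4743}$)
$\frac{\left(-8367\right) \frac{1}{z{\left(94,-77 \right)}}}{6739} = \frac{\left(-8367\right) \frac{1}{- \frac{4348}{4743}}}{6739} = \left(-8367\right) \left(- \frac{4743}{4348}\right) \frac{1}{6739} = \frac{39684681}{4348} \cdot \frac{1}{6739} = \frac{39684681}{29301172}$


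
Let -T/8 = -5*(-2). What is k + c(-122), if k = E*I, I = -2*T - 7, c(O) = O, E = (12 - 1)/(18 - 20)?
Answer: -1927/2 ≈ -963.50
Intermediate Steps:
T = -80 (T = -(-40)*(-2) = -8*10 = -80)
E = -11/2 (E = 11/(-2) = 11*(-1/2) = -11/2 ≈ -5.5000)
I = 153 (I = -2*(-80) - 7 = 160 - 7 = 153)
k = -1683/2 (k = -11/2*153 = -1683/2 ≈ -841.50)
k + c(-122) = -1683/2 - 122 = -1927/2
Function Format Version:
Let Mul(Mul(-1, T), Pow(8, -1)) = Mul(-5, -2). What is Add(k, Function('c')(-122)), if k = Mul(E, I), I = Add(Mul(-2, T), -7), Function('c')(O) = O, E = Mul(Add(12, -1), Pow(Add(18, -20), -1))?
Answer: Rational(-1927, 2) ≈ -963.50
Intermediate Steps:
T = -80 (T = Mul(-8, Mul(-5, -2)) = Mul(-8, 10) = -80)
E = Rational(-11, 2) (E = Mul(11, Pow(-2, -1)) = Mul(11, Rational(-1, 2)) = Rational(-11, 2) ≈ -5.5000)
I = 153 (I = Add(Mul(-2, -80), -7) = Add(160, -7) = 153)
k = Rational(-1683, 2) (k = Mul(Rational(-11, 2), 153) = Rational(-1683, 2) ≈ -841.50)
Add(k, Function('c')(-122)) = Add(Rational(-1683, 2), -122) = Rational(-1927, 2)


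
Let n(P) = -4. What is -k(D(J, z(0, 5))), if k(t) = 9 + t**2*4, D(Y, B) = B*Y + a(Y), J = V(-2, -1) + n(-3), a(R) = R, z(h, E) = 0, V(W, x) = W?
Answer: -153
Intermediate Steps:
J = -6 (J = -2 - 4 = -6)
D(Y, B) = Y + B*Y (D(Y, B) = B*Y + Y = Y + B*Y)
k(t) = 9 + 4*t**2
-k(D(J, z(0, 5))) = -(9 + 4*(-6*(1 + 0))**2) = -(9 + 4*(-6*1)**2) = -(9 + 4*(-6)**2) = -(9 + 4*36) = -(9 + 144) = -1*153 = -153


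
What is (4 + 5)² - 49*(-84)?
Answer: 4197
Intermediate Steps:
(4 + 5)² - 49*(-84) = 9² + 4116 = 81 + 4116 = 4197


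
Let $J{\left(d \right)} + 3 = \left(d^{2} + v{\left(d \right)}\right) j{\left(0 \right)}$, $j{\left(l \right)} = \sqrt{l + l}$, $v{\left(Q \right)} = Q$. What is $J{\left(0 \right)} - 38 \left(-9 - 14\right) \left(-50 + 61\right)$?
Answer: $9611$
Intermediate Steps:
$j{\left(l \right)} = \sqrt{2} \sqrt{l}$ ($j{\left(l \right)} = \sqrt{2 l} = \sqrt{2} \sqrt{l}$)
$J{\left(d \right)} = -3$ ($J{\left(d \right)} = -3 + \left(d^{2} + d\right) \sqrt{2} \sqrt{0} = -3 + \left(d + d^{2}\right) \sqrt{2} \cdot 0 = -3 + \left(d + d^{2}\right) 0 = -3 + 0 = -3$)
$J{\left(0 \right)} - 38 \left(-9 - 14\right) \left(-50 + 61\right) = -3 - 38 \left(-9 - 14\right) \left(-50 + 61\right) = -3 - 38 \left(\left(-23\right) 11\right) = -3 - -9614 = -3 + 9614 = 9611$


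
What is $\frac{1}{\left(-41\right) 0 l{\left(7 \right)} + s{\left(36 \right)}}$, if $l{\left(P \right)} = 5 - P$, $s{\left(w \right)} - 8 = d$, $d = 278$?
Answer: $\frac{1}{286} \approx 0.0034965$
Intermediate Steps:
$s{\left(w \right)} = 286$ ($s{\left(w \right)} = 8 + 278 = 286$)
$\frac{1}{\left(-41\right) 0 l{\left(7 \right)} + s{\left(36 \right)}} = \frac{1}{\left(-41\right) 0 \left(5 - 7\right) + 286} = \frac{1}{0 \left(5 - 7\right) + 286} = \frac{1}{0 \left(-2\right) + 286} = \frac{1}{0 + 286} = \frac{1}{286}$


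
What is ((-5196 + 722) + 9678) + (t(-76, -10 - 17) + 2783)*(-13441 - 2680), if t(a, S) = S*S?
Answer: -56611748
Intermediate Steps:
t(a, S) = S**2
((-5196 + 722) + 9678) + (t(-76, -10 - 17) + 2783)*(-13441 - 2680) = ((-5196 + 722) + 9678) + ((-10 - 17)**2 + 2783)*(-13441 - 2680) = (-4474 + 9678) + ((-27)**2 + 2783)*(-16121) = 5204 + (729 + 2783)*(-16121) = 5204 + 3512*(-16121) = 5204 - 56616952 = -56611748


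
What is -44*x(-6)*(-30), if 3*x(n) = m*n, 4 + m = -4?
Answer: 21120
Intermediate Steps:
m = -8 (m = -4 - 4 = -8)
x(n) = -8*n/3 (x(n) = (-8*n)/3 = -8*n/3)
-44*x(-6)*(-30) = -(-352)*(-6)/3*(-30) = -44*16*(-30) = -704*(-30) = 21120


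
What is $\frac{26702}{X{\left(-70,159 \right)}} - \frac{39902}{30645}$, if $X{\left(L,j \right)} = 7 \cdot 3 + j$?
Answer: $\frac{9012227}{61290} \approx 147.04$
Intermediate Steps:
$X{\left(L,j \right)} = 21 + j$
$\frac{26702}{X{\left(-70,159 \right)}} - \frac{39902}{30645} = \frac{26702}{21 + 159} - \frac{39902}{30645} = \frac{26702}{180} - \frac{39902}{30645} = 26702 \cdot \frac{1}{180} - \frac{39902}{30645} = \frac{13351}{90} - \frac{39902}{30645} = \frac{9012227}{61290}$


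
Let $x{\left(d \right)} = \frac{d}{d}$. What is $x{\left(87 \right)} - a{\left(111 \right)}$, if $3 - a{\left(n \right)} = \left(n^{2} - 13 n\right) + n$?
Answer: $10987$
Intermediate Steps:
$x{\left(d \right)} = 1$
$a{\left(n \right)} = 3 - n^{2} + 12 n$ ($a{\left(n \right)} = 3 - \left(\left(n^{2} - 13 n\right) + n\right) = 3 - \left(n^{2} - 12 n\right) = 3 - n^{2} + 12 n$)
$x{\left(87 \right)} - a{\left(111 \right)} = 1 - \left(3 - 111^{2} + 12 \cdot 111\right) = 1 - \left(3 - 12321 + 1332\right) = 1 - -10986 = 1 + 10986 = 10987$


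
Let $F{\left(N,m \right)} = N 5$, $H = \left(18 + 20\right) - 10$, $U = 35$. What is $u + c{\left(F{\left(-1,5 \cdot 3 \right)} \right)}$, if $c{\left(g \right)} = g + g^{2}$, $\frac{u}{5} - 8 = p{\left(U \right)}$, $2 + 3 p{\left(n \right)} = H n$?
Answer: $1690$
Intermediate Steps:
$H = 28$ ($H = 38 - 10 = 28$)
$p{\left(n \right)} = - \frac{2}{3} + \frac{28 n}{3}$
$F{\left(N,m \right)} = 5 N$
$u = 1670$ ($u = 40 + 5 \left(- \frac{2}{3} + \frac{28}{3} \cdot 35\right) = 40 + 5 \left(- \frac{2}{3} + \frac{980}{3}\right) = 40 + 5 \cdot 326 = 40 + 1630 = 1670$)
$u + c{\left(F{\left(-1,5 \cdot 3 \right)} \right)} = 1670 + 5 \left(-1\right) \left(1 + 5 \left(-1\right)\right) = 1670 - 5 \left(1 - 5\right) = 1670 - -20 = 1670 + 20 = 1690$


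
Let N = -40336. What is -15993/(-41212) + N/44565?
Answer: -949599187/1836612780 ≈ -0.51704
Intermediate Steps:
-15993/(-41212) + N/44565 = -15993/(-41212) - 40336/44565 = -15993*(-1/41212) - 40336*1/44565 = 15993/41212 - 40336/44565 = -949599187/1836612780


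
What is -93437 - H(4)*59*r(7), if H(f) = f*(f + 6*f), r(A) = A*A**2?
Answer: -2359981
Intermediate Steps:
r(A) = A**3
H(f) = 7*f**2 (H(f) = f*(7*f) = 7*f**2)
-93437 - H(4)*59*r(7) = -93437 - (7*4**2)*59*7**3 = -93437 - (7*16)*59*343 = -93437 - 112*59*343 = -93437 - 6608*343 = -93437 - 1*2266544 = -93437 - 2266544 = -2359981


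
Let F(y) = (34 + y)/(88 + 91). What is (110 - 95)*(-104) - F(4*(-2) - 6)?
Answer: -279260/179 ≈ -1560.1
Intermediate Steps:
F(y) = 34/179 + y/179 (F(y) = (34 + y)/179 = (34 + y)*(1/179) = 34/179 + y/179)
(110 - 95)*(-104) - F(4*(-2) - 6) = (110 - 95)*(-104) - (34/179 + (4*(-2) - 6)/179) = 15*(-104) - (34/179 + (-8 - 6)/179) = -1560 - (34/179 + (1/179)*(-14)) = -1560 - (34/179 - 14/179) = -1560 - 1*20/179 = -1560 - 20/179 = -279260/179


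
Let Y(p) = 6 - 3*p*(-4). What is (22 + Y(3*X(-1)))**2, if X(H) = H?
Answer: 64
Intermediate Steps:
Y(p) = 6 + 12*p (Y(p) = 6 - (-12)*p = 6 + 12*p)
(22 + Y(3*X(-1)))**2 = (22 + (6 + 12*(3*(-1))))**2 = (22 + (6 + 12*(-3)))**2 = (22 + (6 - 36))**2 = (22 - 30)**2 = (-8)**2 = 64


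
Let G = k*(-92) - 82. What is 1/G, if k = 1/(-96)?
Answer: -24/1945 ≈ -0.012339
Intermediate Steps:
k = -1/96 ≈ -0.010417
G = -1945/24 (G = -1/96*(-92) - 82 = 23/24 - 82 = -1945/24 ≈ -81.042)
1/G = 1/(-1945/24) = -24/1945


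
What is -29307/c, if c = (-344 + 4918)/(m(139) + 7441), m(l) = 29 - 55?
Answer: -217311405/4574 ≈ -47510.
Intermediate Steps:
m(l) = -26
c = 4574/7415 (c = (-344 + 4918)/(-26 + 7441) = 4574/7415 ≈ 0.61686)
-29307/c = -29307/4574/7415 = -29307*7415/4574 = -217311405/4574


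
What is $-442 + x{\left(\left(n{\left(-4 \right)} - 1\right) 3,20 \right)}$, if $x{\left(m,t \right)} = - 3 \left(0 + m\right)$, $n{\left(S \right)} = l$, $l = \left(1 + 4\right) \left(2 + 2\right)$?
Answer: $-613$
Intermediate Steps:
$l = 20$ ($l = 5 \cdot 4 = 20$)
$n{\left(S \right)} = 20$
$x{\left(m,t \right)} = - 3 m$
$-442 + x{\left(\left(n{\left(-4 \right)} - 1\right) 3,20 \right)} = -442 - 3 \left(20 - 1\right) 3 = -442 - 3 \cdot 19 \cdot 3 = -442 - 171 = -613$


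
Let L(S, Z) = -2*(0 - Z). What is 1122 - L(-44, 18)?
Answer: 1086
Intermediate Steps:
L(S, Z) = 2*Z (L(S, Z) = -(-2)*Z = 2*Z)
1122 - L(-44, 18) = 1122 - 2*18 = 1122 - 1*36 = 1122 - 36 = 1086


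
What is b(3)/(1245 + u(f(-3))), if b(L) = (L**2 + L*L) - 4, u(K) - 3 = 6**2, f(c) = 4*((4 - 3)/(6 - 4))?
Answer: 7/642 ≈ 0.010903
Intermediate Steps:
f(c) = 2 (f(c) = 4*(1/2) = 2)
u(K) = 39 (u(K) = 3 + 6**2 = 3 + 36 = 39)
b(L) = -4 + 2*L**2 (b(L) = (L**2 + L**2) - 4 = 2*L**2 - 4 = -4 + 2*L**2)
b(3)/(1245 + u(f(-3))) = (-4 + 2*3**2)/(1245 + 39) = (-4 + 2*9)/1284 = (-4 + 18)/1284 = (1/1284)*14 = 7/642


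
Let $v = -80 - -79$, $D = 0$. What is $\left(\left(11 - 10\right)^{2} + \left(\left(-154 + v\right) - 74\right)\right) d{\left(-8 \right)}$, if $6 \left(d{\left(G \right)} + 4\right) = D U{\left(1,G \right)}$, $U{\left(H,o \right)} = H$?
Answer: $912$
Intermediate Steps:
$d{\left(G \right)} = -4$ ($d{\left(G \right)} = -4 + \frac{0 \cdot 1}{6} = -4 + \frac{1}{6} \cdot 0 = -4 + 0 = -4$)
$v = -1$ ($v = -80 + 79 = -1$)
$\left(\left(11 - 10\right)^{2} + \left(\left(-154 + v\right) - 74\right)\right) d{\left(-8 \right)} = \left(\left(11 - 10\right)^{2} - 229\right) \left(-4\right) = \left(1^{2} - 229\right) \left(-4\right) = \left(1 - 229\right) \left(-4\right) = \left(-228\right) \left(-4\right) = 912$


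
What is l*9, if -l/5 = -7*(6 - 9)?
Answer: -945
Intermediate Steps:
l = -105 (l = -(-35)*(6 - 9) = -(-35)*(-3) = -5*21 = -105)
l*9 = -105*9 = -945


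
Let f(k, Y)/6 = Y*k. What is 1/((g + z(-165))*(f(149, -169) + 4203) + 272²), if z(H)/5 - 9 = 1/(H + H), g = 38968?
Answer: -2/11460540539 ≈ -1.7451e-10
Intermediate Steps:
f(k, Y) = 6*Y*k (f(k, Y) = 6*(Y*k) = 6*Y*k)
z(H) = 45 + 5/(2*H) (z(H) = 45 + 5/(H + H) = 45 + 5/((2*H)) = 45 + 5*(1/(2*H)) = 45 + 5/(2*H))
1/((g + z(-165))*(f(149, -169) + 4203) + 272²) = 1/((38968 + (45 + (5/2)/(-165)))*(6*(-169)*149 + 4203) + 272²) = 1/((38968 + (45 + (5/2)*(-1/165)))*(-151086 + 4203) + 73984) = 1/((38968 + (45 - 1/66))*(-146883) + 73984) = 1/((38968 + 2969/66)*(-146883) + 73984) = 1/((2574857/66)*(-146883) + 73984) = 1/(-11460688507/2 + 73984) = 1/(-11460540539/2) = -2/11460540539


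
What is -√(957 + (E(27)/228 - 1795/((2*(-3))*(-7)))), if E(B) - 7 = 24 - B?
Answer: -√582216810/798 ≈ -30.237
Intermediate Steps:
E(B) = 31 - B (E(B) = 7 + (24 - B) = 31 - B)
-√(957 + (E(27)/228 - 1795/((2*(-3))*(-7)))) = -√(957 + ((31 - 1*27)/228 - 1795/((2*(-3))*(-7)))) = -√(957 + ((31 - 27)*(1/228) - 1795/((-6*(-7))))) = -√(957 + (4*(1/228) - 1795/42)) = -√(957 + (1/57 - 1795*1/42)) = -√(957 + (1/57 - 1795/42)) = -√(957 - 34091/798) = -√(729595/798) = -√582216810/798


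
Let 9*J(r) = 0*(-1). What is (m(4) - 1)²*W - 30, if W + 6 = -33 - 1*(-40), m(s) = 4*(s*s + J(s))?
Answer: 3939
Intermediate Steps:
J(r) = 0 (J(r) = (0*(-1))/9 = (⅑)*0 = 0)
m(s) = 4*s² (m(s) = 4*(s*s + 0) = 4*(s² + 0) = 4*s²)
W = 1 (W = -6 + (-33 - 1*(-40)) = -6 + (-33 + 40) = -6 + 7 = 1)
(m(4) - 1)²*W - 30 = (4*4² - 1)²*1 - 30 = (4*16 - 1)²*1 - 30 = (64 - 1)²*1 - 30 = 63²*1 - 30 = 3969*1 - 30 = 3969 - 30 = 3939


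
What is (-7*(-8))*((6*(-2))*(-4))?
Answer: 2688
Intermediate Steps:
(-7*(-8))*((6*(-2))*(-4)) = 56*(-12*(-4)) = 56*48 = 2688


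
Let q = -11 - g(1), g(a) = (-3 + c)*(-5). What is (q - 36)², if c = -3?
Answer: 5929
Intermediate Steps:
g(a) = 30 (g(a) = (-3 - 3)*(-5) = -6*(-5) = 30)
q = -41 (q = -11 - 1*30 = -11 - 30 = -41)
(q - 36)² = (-41 - 36)² = (-77)² = 5929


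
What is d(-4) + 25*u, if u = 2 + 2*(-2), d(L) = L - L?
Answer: -50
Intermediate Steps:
d(L) = 0
u = -2 (u = 2 - 4 = -2)
d(-4) + 25*u = 0 + 25*(-2) = 0 - 50 = -50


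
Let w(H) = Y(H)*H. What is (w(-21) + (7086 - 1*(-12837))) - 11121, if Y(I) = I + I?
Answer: 9684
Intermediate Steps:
Y(I) = 2*I
w(H) = 2*H² (w(H) = (2*H)*H = 2*H²)
(w(-21) + (7086 - 1*(-12837))) - 11121 = (2*(-21)² + (7086 - 1*(-12837))) - 11121 = (2*441 + (7086 + 12837)) - 11121 = (882 + 19923) - 11121 = 20805 - 11121 = 9684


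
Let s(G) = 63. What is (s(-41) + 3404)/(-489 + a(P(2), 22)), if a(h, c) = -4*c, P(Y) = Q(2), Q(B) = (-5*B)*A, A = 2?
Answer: -3467/577 ≈ -6.0087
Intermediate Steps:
Q(B) = -10*B (Q(B) = -5*B*2 = -10*B)
P(Y) = -20 (P(Y) = -10*2 = -20)
(s(-41) + 3404)/(-489 + a(P(2), 22)) = (63 + 3404)/(-489 - 4*22) = 3467/(-489 - 88) = 3467/(-577) = 3467*(-1/577) = -3467/577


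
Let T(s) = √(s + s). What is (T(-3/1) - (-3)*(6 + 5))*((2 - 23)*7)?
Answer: -4851 - 147*I*√6 ≈ -4851.0 - 360.08*I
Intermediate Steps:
T(s) = √2*√s (T(s) = √(2*s) = √2*√s)
(T(-3/1) - (-3)*(6 + 5))*((2 - 23)*7) = (√2*√(-3/1) - (-3)*(6 + 5))*((2 - 23)*7) = (√2*√(-3*1) - (-3)*11)*(-21*7) = (√2*√(-3) - 1*(-33))*(-147) = (√2*(I*√3) + 33)*(-147) = (I*√6 + 33)*(-147) = (33 + I*√6)*(-147) = -4851 - 147*I*√6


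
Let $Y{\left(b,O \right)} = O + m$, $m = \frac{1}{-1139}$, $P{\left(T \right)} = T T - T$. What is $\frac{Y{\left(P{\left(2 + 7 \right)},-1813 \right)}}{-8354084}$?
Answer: $\frac{516252}{2378825419} \approx 0.00021702$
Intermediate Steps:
$P{\left(T \right)} = T^{2} - T$
$m = - \frac{1}{1139} \approx -0.00087796$
$Y{\left(b,O \right)} = - \frac{1}{1139} + O$ ($Y{\left(b,O \right)} = O - \frac{1}{1139} = - \frac{1}{1139} + O$)
$\frac{Y{\left(P{\left(2 + 7 \right)},-1813 \right)}}{-8354084} = \frac{- \frac{1}{1139} - 1813}{-8354084} = \left(- \frac{2065008}{1139}\right) \left(- \frac{1}{8354084}\right) = \frac{516252}{2378825419}$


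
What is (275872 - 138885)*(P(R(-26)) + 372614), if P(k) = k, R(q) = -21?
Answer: 51040397291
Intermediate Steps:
(275872 - 138885)*(P(R(-26)) + 372614) = (275872 - 138885)*(-21 + 372614) = 136987*372593 = 51040397291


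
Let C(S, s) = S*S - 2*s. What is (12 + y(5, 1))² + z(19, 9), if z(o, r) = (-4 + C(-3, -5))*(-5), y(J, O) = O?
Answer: 94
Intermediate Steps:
C(S, s) = S² - 2*s
z(o, r) = -75 (z(o, r) = (-4 + ((-3)² - 2*(-5)))*(-5) = (-4 + (9 + 10))*(-5) = (-4 + 19)*(-5) = 15*(-5) = -75)
(12 + y(5, 1))² + z(19, 9) = (12 + 1)² - 75 = 13² - 75 = 169 - 75 = 94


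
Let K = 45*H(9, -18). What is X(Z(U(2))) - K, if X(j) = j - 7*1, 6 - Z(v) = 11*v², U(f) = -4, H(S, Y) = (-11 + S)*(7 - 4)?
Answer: 93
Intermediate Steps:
H(S, Y) = -33 + 3*S (H(S, Y) = (-11 + S)*3 = -33 + 3*S)
Z(v) = 6 - 11*v²
X(j) = -7 + j (X(j) = j - 7 = -7 + j)
K = -270 (K = 45*(-33 + 3*9) = 45*(-33 + 27) = 45*(-6) = -270)
X(Z(U(2))) - K = (-7 + (6 - 11*(-4)²)) - 1*(-270) = (-7 + (6 - 11*16)) + 270 = (-7 + (6 - 176)) + 270 = (-7 - 170) + 270 = -177 + 270 = 93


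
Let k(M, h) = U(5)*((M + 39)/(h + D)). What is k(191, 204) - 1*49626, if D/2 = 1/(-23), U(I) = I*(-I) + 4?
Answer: -3326529/67 ≈ -49650.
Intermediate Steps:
U(I) = 4 - I² (U(I) = -I² + 4 = 4 - I²)
D = -2/23 (D = 2/(-23) = 2*(-1/23) = -2/23 ≈ -0.086957)
k(M, h) = -21*(39 + M)/(-2/23 + h) (k(M, h) = (4 - 1*5²)*((M + 39)/(h - 2/23)) = (4 - 1*25)*((39 + M)/(-2/23 + h)) = (4 - 25)*((39 + M)/(-2/23 + h)) = -21*(39 + M)/(-2/23 + h))
k(191, 204) - 1*49626 = 483*(-39 - 1*191)/(-2 + 23*204) - 1*49626 = 483*(-39 - 191)/(-2 + 4692) - 49626 = 483*(-230)/4690 - 49626 = 483*(1/4690)*(-230) - 49626 = -1587/67 - 49626 = -3326529/67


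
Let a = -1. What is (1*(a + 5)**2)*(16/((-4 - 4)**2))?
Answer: 4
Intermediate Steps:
(1*(a + 5)**2)*(16/((-4 - 4)**2)) = (1*(-1 + 5)**2)*(16/((-4 - 4)**2)) = (1*4**2)*(16/((-8)**2)) = (1*16)*(16/64) = 16*(16*(1/64)) = 16*(1/4) = 4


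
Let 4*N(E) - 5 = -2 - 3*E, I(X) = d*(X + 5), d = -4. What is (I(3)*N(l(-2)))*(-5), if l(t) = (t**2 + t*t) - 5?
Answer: -240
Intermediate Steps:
l(t) = -5 + 2*t**2 (l(t) = (t**2 + t**2) - 5 = 2*t**2 - 5 = -5 + 2*t**2)
I(X) = -20 - 4*X (I(X) = -4*(X + 5) = -4*(5 + X) = -20 - 4*X)
N(E) = 3/4 - 3*E/4 (N(E) = 5/4 + (-2 - 3*E)/4 = 5/4 + (-1/2 - 3*E/4) = 3/4 - 3*E/4)
(I(3)*N(l(-2)))*(-5) = ((-20 - 4*3)*(3/4 - 3*(-5 + 2*(-2)**2)/4))*(-5) = ((-20 - 12)*(3/4 - 3*(-5 + 2*4)/4))*(-5) = -32*(3/4 - 3*(-5 + 8)/4)*(-5) = -32*(3/4 - 3/4*3)*(-5) = -32*(3/4 - 9/4)*(-5) = -32*(-3/2)*(-5) = 48*(-5) = -240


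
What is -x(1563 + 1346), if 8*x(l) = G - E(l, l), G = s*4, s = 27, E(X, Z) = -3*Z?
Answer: -8835/8 ≈ -1104.4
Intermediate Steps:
G = 108 (G = 27*4 = 108)
x(l) = 27/2 + 3*l/8 (x(l) = (108 - (-3)*l)/8 = (108 + 3*l)/8 = 27/2 + 3*l/8)
-x(1563 + 1346) = -(27/2 + 3*(1563 + 1346)/8) = -(27/2 + (3/8)*2909) = -(27/2 + 8727/8) = -1*8835/8 = -8835/8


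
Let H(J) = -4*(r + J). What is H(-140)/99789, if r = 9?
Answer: 524/99789 ≈ 0.0052511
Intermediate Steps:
H(J) = -36 - 4*J (H(J) = -4*(9 + J) = -36 - 4*J)
H(-140)/99789 = (-36 - 4*(-140))/99789 = (-36 + 560)*(1/99789) = 524*(1/99789) = 524/99789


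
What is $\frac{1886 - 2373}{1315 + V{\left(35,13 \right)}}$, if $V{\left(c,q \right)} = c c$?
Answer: $- \frac{487}{2540} \approx -0.19173$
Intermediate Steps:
$V{\left(c,q \right)} = c^{2}$
$\frac{1886 - 2373}{1315 + V{\left(35,13 \right)}} = \frac{1886 - 2373}{1315 + 35^{2}} = - \frac{487}{1315 + 1225} = - \frac{487}{2540}$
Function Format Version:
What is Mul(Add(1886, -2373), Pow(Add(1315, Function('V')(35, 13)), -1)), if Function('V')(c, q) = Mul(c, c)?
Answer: Rational(-487, 2540) ≈ -0.19173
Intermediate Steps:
Function('V')(c, q) = Pow(c, 2)
Mul(Add(1886, -2373), Pow(Add(1315, Function('V')(35, 13)), -1)) = Mul(Add(1886, -2373), Pow(Add(1315, Pow(35, 2)), -1)) = Mul(-487, Pow(Add(1315, 1225), -1)) = Mul(-487, Pow(2540, -1)) = Mul(-487, Rational(1, 2540)) = Rational(-487, 2540)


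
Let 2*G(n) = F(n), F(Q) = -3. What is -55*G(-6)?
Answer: 165/2 ≈ 82.500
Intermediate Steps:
G(n) = -3/2 (G(n) = (½)*(-3) = -3/2)
-55*G(-6) = -55*(-3/2) = 165/2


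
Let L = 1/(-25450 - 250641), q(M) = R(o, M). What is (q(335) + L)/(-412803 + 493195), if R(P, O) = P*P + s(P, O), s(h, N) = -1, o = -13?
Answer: 46383287/22195507672 ≈ 0.0020898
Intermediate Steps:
R(P, O) = -1 + P² (R(P, O) = P*P - 1 = P² - 1 = -1 + P²)
q(M) = 168 (q(M) = -1 + (-13)² = -1 + 169 = 168)
L = -1/276091 (L = 1/(-276091) = -1/276091 ≈ -3.6220e-6)
(q(335) + L)/(-412803 + 493195) = (168 - 1/276091)/(-412803 + 493195) = (46383287/276091)/80392 = (46383287/276091)*(1/80392) = 46383287/22195507672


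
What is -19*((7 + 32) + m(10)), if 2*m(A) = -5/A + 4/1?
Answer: -3097/4 ≈ -774.25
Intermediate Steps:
m(A) = 2 - 5/(2*A) (m(A) = (-5/A + 4/1)/2 = (-5/A + 4*1)/2 = (-5/A + 4)/2 = (4 - 5/A)/2 = 2 - 5/(2*A))
-19*((7 + 32) + m(10)) = -19*((7 + 32) + (2 - 5/2/10)) = -19*(39 + (2 - 5/2*⅒)) = -19*(39 + (2 - ¼)) = -19*(39 + 7/4) = -19*163/4 = -3097/4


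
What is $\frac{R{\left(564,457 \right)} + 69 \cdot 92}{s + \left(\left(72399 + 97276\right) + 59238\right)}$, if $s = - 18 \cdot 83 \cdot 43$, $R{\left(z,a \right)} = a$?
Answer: $\frac{6805}{164671} \approx 0.041325$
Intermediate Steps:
$s = -64242$ ($s = \left(-18\right) 3569 = -64242$)
$\frac{R{\left(564,457 \right)} + 69 \cdot 92}{s + \left(\left(72399 + 97276\right) + 59238\right)} = \frac{457 + 69 \cdot 92}{-64242 + \left(\left(72399 + 97276\right) + 59238\right)} = \frac{457 + 6348}{-64242 + \left(169675 + 59238\right)} = \frac{6805}{-64242 + 228913} = \frac{6805}{164671}$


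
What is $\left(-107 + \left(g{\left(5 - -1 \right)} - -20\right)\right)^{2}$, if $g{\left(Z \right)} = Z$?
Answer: $6561$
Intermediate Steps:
$\left(-107 + \left(g{\left(5 - -1 \right)} - -20\right)\right)^{2} = \left(-107 + \left(\left(5 - -1\right) - -20\right)\right)^{2} = \left(-107 + \left(\left(5 + 1\right) + 20\right)\right)^{2} = \left(-107 + \left(6 + 20\right)\right)^{2} = \left(-107 + 26\right)^{2} = \left(-81\right)^{2} = 6561$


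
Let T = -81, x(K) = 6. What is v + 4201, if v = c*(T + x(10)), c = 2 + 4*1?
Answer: 3751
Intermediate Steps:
c = 6 (c = 2 + 4 = 6)
v = -450 (v = 6*(-81 + 6) = 6*(-75) = -450)
v + 4201 = -450 + 4201 = 3751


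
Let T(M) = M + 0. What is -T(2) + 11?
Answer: 9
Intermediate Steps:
T(M) = M
-T(2) + 11 = -1*2 + 11 = -2 + 11 = 9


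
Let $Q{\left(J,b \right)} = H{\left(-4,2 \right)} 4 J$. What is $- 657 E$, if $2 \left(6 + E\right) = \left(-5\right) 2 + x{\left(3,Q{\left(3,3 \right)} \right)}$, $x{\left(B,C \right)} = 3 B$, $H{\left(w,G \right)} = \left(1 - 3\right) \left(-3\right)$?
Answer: $\frac{8541}{2} \approx 4270.5$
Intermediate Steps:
$H{\left(w,G \right)} = 6$ ($H{\left(w,G \right)} = \left(-2\right) \left(-3\right) = 6$)
$Q{\left(J,b \right)} = 24 J$ ($Q{\left(J,b \right)} = 6 \cdot 4 J = 24 J$)
$E = - \frac{13}{2}$ ($E = -6 + \frac{\left(-5\right) 2 + 3 \cdot 3}{2} = -6 + \frac{-10 + 9}{2} = -6 + \frac{1}{2} \left(-1\right) = -6 - \frac{1}{2} = - \frac{13}{2} \approx -6.5$)
$- 657 E = \left(-657\right) \left(- \frac{13}{2}\right) = \frac{8541}{2}$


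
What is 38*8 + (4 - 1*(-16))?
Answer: 324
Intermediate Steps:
38*8 + (4 - 1*(-16)) = 304 + (4 + 16) = 304 + 20 = 324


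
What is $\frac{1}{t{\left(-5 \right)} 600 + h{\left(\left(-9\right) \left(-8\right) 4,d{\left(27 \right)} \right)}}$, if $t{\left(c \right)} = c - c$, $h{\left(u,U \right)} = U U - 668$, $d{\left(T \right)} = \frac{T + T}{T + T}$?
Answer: $- \frac{1}{667} \approx -0.0014993$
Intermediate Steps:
$d{\left(T \right)} = 1$ ($d{\left(T \right)} = \frac{2 T}{2 T} = 2 T \frac{1}{2 T} = 1$)
$h{\left(u,U \right)} = -668 + U^{2}$ ($h{\left(u,U \right)} = U^{2} - 668 = -668 + U^{2}$)
$t{\left(c \right)} = 0$
$\frac{1}{t{\left(-5 \right)} 600 + h{\left(\left(-9\right) \left(-8\right) 4,d{\left(27 \right)} \right)}} = \frac{1}{0 \cdot 600 - \left(668 - 1^{2}\right)} = \frac{1}{0 + \left(-668 + 1\right)} = \frac{1}{0 - 667} = \frac{1}{-667} = - \frac{1}{667}$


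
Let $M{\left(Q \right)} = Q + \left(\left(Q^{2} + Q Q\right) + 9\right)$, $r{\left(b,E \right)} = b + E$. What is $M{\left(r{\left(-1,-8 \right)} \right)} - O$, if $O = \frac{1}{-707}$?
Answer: $\frac{114535}{707} \approx 162.0$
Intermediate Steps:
$r{\left(b,E \right)} = E + b$
$M{\left(Q \right)} = 9 + Q + 2 Q^{2}$ ($M{\left(Q \right)} = Q + \left(\left(Q^{2} + Q^{2}\right) + 9\right) = Q + \left(2 Q^{2} + 9\right) = Q + \left(9 + 2 Q^{2}\right) = 9 + Q + 2 Q^{2}$)
$O = - \frac{1}{707} \approx -0.0014144$
$M{\left(r{\left(-1,-8 \right)} \right)} - O = \left(9 - 9 + 2 \left(-8 - 1\right)^{2}\right) - - \frac{1}{707} = \left(9 - 9 + 2 \left(-9\right)^{2}\right) + \frac{1}{707} = \left(9 - 9 + 2 \cdot 81\right) + \frac{1}{707} = \left(9 - 9 + 162\right) + \frac{1}{707} = 162 + \frac{1}{707} = \frac{114535}{707}$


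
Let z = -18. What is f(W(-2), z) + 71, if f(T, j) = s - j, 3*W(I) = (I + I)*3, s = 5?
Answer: 94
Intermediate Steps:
W(I) = 2*I (W(I) = ((I + I)*3)/3 = ((2*I)*3)/3 = (6*I)/3 = 2*I)
f(T, j) = 5 - j
f(W(-2), z) + 71 = (5 - 1*(-18)) + 71 = (5 + 18) + 71 = 23 + 71 = 94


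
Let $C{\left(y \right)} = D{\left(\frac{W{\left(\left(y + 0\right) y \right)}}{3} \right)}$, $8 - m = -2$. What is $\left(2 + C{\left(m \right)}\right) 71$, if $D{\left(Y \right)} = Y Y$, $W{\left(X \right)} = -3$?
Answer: $213$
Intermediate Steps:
$m = 10$ ($m = 8 - -2 = 8 + 2 = 10$)
$D{\left(Y \right)} = Y^{2}$
$C{\left(y \right)} = 1$ ($C{\left(y \right)} = \left(- \frac{3}{3}\right)^{2} = \left(\left(-3\right) \frac{1}{3}\right)^{2} = \left(-1\right)^{2} = 1$)
$\left(2 + C{\left(m \right)}\right) 71 = \left(2 + 1\right) 71 = 3 \cdot 71 = 213$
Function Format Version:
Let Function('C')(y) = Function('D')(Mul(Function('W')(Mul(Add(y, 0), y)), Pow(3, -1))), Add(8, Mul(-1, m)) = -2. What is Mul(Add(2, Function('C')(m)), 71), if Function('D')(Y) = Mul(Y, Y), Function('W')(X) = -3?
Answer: 213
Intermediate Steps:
m = 10 (m = Add(8, Mul(-1, -2)) = Add(8, 2) = 10)
Function('D')(Y) = Pow(Y, 2)
Function('C')(y) = 1 (Function('C')(y) = Pow(Mul(-3, Pow(3, -1)), 2) = Pow(Mul(-3, Rational(1, 3)), 2) = Pow(-1, 2) = 1)
Mul(Add(2, Function('C')(m)), 71) = Mul(Add(2, 1), 71) = Mul(3, 71) = 213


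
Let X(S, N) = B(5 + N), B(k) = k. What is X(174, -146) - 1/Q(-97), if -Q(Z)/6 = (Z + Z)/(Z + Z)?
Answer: -845/6 ≈ -140.83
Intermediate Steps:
Q(Z) = -6 (Q(Z) = -6*(Z + Z)/(Z + Z) = -6*2*Z/(2*Z) = -6*2*Z*1/(2*Z) = -6*1 = -6)
X(S, N) = 5 + N
X(174, -146) - 1/Q(-97) = (5 - 146) - 1/(-6) = -141 - 1*(-⅙) = -141 + ⅙ = -845/6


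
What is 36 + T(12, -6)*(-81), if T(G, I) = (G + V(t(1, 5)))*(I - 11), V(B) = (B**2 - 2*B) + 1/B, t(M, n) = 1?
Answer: 16560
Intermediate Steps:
V(B) = 1/B + B**2 - 2*B (V(B) = (B**2 - 2*B) + 1/B = 1/B + B**2 - 2*B)
T(G, I) = G*(-11 + I) (T(G, I) = (G + (1 + 1**2*(-2 + 1))/1)*(I - 11) = (G + 1*(1 + 1*(-1)))*(-11 + I) = (G + 1*(1 - 1))*(-11 + I) = (G + 1*0)*(-11 + I) = (G + 0)*(-11 + I) = G*(-11 + I))
36 + T(12, -6)*(-81) = 36 + (12*(-11 - 6))*(-81) = 36 + (12*(-17))*(-81) = 36 - 204*(-81) = 36 + 16524 = 16560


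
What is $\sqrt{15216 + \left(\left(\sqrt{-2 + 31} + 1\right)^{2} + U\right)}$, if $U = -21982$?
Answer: $\sqrt{-6766 + \left(1 + \sqrt{29}\right)^{2}} \approx 82.007 i$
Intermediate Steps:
$\sqrt{15216 + \left(\left(\sqrt{-2 + 31} + 1\right)^{2} + U\right)} = \sqrt{15216 - \left(21982 - \left(\sqrt{-2 + 31} + 1\right)^{2}\right)} = \sqrt{15216 - \left(21982 - \left(\sqrt{29} + 1\right)^{2}\right)} = \sqrt{15216 - \left(21982 - \left(1 + \sqrt{29}\right)^{2}\right)} = \sqrt{-6766 + \left(1 + \sqrt{29}\right)^{2}}$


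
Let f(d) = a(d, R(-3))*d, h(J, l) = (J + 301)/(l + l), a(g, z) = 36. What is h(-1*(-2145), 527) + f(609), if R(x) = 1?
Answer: 11555171/527 ≈ 21926.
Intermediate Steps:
h(J, l) = (301 + J)/(2*l) (h(J, l) = (301 + J)/((2*l)) = (301 + J)*(1/(2*l)) = (301 + J)/(2*l))
f(d) = 36*d
h(-1*(-2145), 527) + f(609) = (½)*(301 - 1*(-2145))/527 + 36*609 = (½)*(1/527)*(301 + 2145) + 21924 = (½)*(1/527)*2446 + 21924 = 1223/527 + 21924 = 11555171/527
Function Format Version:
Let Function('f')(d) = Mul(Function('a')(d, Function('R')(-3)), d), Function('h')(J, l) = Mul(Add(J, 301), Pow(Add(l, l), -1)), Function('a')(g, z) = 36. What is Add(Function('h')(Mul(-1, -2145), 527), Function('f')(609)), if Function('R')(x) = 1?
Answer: Rational(11555171, 527) ≈ 21926.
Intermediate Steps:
Function('h')(J, l) = Mul(Rational(1, 2), Pow(l, -1), Add(301, J)) (Function('h')(J, l) = Mul(Add(301, J), Pow(Mul(2, l), -1)) = Mul(Add(301, J), Mul(Rational(1, 2), Pow(l, -1))) = Mul(Rational(1, 2), Pow(l, -1), Add(301, J)))
Function('f')(d) = Mul(36, d)
Add(Function('h')(Mul(-1, -2145), 527), Function('f')(609)) = Add(Mul(Rational(1, 2), Pow(527, -1), Add(301, Mul(-1, -2145))), Mul(36, 609)) = Add(Mul(Rational(1, 2), Rational(1, 527), Add(301, 2145)), 21924) = Add(Mul(Rational(1, 2), Rational(1, 527), 2446), 21924) = Add(Rational(1223, 527), 21924) = Rational(11555171, 527)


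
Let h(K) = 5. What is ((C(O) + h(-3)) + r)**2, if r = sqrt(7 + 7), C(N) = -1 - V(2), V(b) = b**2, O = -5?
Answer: 14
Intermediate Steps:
C(N) = -5 (C(N) = -1 - 1*2**2 = -1 - 1*4 = -1 - 4 = -5)
r = sqrt(14) ≈ 3.7417
((C(O) + h(-3)) + r)**2 = ((-5 + 5) + sqrt(14))**2 = (0 + sqrt(14))**2 = (sqrt(14))**2 = 14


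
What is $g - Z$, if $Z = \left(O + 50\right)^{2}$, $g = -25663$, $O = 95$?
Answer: $-46688$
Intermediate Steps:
$Z = 21025$ ($Z = \left(95 + 50\right)^{2} = 145^{2} = 21025$)
$g - Z = -25663 - 21025 = -46688$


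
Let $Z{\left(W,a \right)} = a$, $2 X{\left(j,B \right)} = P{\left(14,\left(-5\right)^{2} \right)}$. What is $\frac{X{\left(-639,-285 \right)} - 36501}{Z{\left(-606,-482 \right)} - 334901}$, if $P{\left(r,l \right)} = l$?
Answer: $\frac{72977}{670766} \approx 0.1088$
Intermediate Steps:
$X{\left(j,B \right)} = \frac{25}{2}$ ($X{\left(j,B \right)} = \frac{\left(-5\right)^{2}}{2} = \frac{1}{2} \cdot 25 = \frac{25}{2}$)
$\frac{X{\left(-639,-285 \right)} - 36501}{Z{\left(-606,-482 \right)} - 334901} = \frac{\frac{25}{2} - 36501}{-482 - 334901} = - \frac{72977}{2 \left(-335383\right)} = \left(- \frac{72977}{2}\right) \left(- \frac{1}{335383}\right) = \frac{72977}{670766}$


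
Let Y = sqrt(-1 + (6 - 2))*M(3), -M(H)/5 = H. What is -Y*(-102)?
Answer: -1530*sqrt(3) ≈ -2650.0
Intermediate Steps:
M(H) = -5*H
Y = -15*sqrt(3) (Y = sqrt(-1 + (6 - 2))*(-5*3) = sqrt(-1 + 4)*(-15) = sqrt(3)*(-15) = -15*sqrt(3) ≈ -25.981)
-Y*(-102) = -(-15*sqrt(3))*(-102) = -1530*sqrt(3)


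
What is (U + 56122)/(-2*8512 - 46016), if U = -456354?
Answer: 50029/7880 ≈ 6.3489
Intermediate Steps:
(U + 56122)/(-2*8512 - 46016) = (-456354 + 56122)/(-2*8512 - 46016) = -400232/(-17024 - 46016) = -400232/(-63040) = -400232*(-1/63040) = 50029/7880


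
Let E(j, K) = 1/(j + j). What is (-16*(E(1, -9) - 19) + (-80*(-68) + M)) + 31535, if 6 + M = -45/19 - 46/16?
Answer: 5663483/152 ≈ 37260.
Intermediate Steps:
E(j, K) = 1/(2*j)
M = -1709/152 (M = -6 + (-45/19 - 46/16) = -6 + (-45*1/19 - 46*1/16) = -6 + (-45/19 - 23/8) = -6 - 797/152 = -1709/152 ≈ -11.243)
(-16*(E(1, -9) - 19) + (-80*(-68) + M)) + 31535 = (-16*((1/2)/1 - 19) + (-80*(-68) - 1709/152)) + 31535 = (-16*((1/2)*1 - 19) + (5440 - 1709/152)) + 31535 = (-16*(1/2 - 19) + 825171/152) + 31535 = (-16*(-37/2) + 825171/152) + 31535 = (296 + 825171/152) + 31535 = 870163/152 + 31535 = 5663483/152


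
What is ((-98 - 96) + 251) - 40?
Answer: 17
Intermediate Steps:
((-98 - 96) + 251) - 40 = (-194 + 251) - 40 = 57 - 40 = 17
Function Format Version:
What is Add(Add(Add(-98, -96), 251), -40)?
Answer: 17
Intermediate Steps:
Add(Add(Add(-98, -96), 251), -40) = Add(Add(-194, 251), -40) = Add(57, -40) = 17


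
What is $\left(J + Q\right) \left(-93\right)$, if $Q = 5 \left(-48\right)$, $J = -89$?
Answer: $30597$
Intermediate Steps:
$Q = -240$
$\left(J + Q\right) \left(-93\right) = \left(-89 - 240\right) \left(-93\right) = \left(-329\right) \left(-93\right) = 30597$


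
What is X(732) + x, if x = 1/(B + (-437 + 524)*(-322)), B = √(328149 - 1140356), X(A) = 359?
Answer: 282029080663/785596403 - I*√812207/785596403 ≈ 359.0 - 1.1472e-6*I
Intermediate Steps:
B = I*√812207 (B = √(-812207) = I*√812207 ≈ 901.23*I)
x = 1/(-28014 + I*√812207) (x = 1/(I*√812207 + (-437 + 524)*(-322)) = 1/(I*√812207 + 87*(-322)) = 1/(I*√812207 - 28014) = 1/(-28014 + I*√812207) ≈ -3.566e-5 - 1.1472e-6*I)
X(732) + x = 359 + (-28014/785596403 - I*√812207/785596403) = 282029080663/785596403 - I*√812207/785596403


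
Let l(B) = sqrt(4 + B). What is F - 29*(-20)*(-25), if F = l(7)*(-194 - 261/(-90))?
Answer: -14500 - 1911*sqrt(11)/10 ≈ -15134.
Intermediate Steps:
F = -1911*sqrt(11)/10 (F = sqrt(4 + 7)*(-194 - 261/(-90)) = sqrt(11)*(-194 - 261*(-1/90)) = sqrt(11)*(-194 + 29/10) = sqrt(11)*(-1911/10) = -1911*sqrt(11)/10 ≈ -633.81)
F - 29*(-20)*(-25) = -1911*sqrt(11)/10 - 29*(-20)*(-25) = -1911*sqrt(11)/10 - (-580)*(-25) = -1911*sqrt(11)/10 - 1*14500 = -1911*sqrt(11)/10 - 14500 = -14500 - 1911*sqrt(11)/10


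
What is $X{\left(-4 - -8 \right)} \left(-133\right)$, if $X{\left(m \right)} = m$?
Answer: $-532$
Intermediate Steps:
$X{\left(-4 - -8 \right)} \left(-133\right) = \left(-4 - -8\right) \left(-133\right) = \left(-4 + 8\right) \left(-133\right) = 4 \left(-133\right) = -532$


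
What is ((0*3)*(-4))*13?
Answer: 0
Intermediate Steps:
((0*3)*(-4))*13 = (0*(-4))*13 = 0*13 = 0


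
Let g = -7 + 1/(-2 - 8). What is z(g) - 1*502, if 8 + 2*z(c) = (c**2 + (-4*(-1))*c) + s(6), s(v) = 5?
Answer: -98499/200 ≈ -492.50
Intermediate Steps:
g = -71/10 (g = -7 + 1/(-10) = -7 - 1/10 = -71/10 ≈ -7.1000)
z(c) = -3/2 + c**2/2 + 2*c (z(c) = -4 + ((c**2 + (-4*(-1))*c) + 5)/2 = -4 + ((c**2 + 4*c) + 5)/2 = -4 + (5 + c**2 + 4*c)/2 = -4 + (5/2 + c**2/2 + 2*c) = -3/2 + c**2/2 + 2*c)
z(g) - 1*502 = (-3/2 + (-71/10)**2/2 + 2*(-71/10)) - 1*502 = (-3/2 + (1/2)*(5041/100) - 71/5) - 502 = (-3/2 + 5041/200 - 71/5) - 502 = 1901/200 - 502 = -98499/200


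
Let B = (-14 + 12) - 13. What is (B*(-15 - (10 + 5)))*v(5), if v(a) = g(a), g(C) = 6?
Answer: 2700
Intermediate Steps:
v(a) = 6
B = -15 (B = -2 - 13 = -15)
(B*(-15 - (10 + 5)))*v(5) = -15*(-15 - (10 + 5))*6 = -15*(-15 - 1*15)*6 = -15*(-15 - 15)*6 = -15*(-30)*6 = 450*6 = 2700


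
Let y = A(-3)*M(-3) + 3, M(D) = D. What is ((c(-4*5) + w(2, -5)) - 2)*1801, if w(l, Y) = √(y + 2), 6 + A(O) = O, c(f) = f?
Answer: -39622 + 7204*√2 ≈ -29434.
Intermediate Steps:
A(O) = -6 + O
y = 30 (y = (-6 - 3)*(-3) + 3 = -9*(-3) + 3 = 27 + 3 = 30)
w(l, Y) = 4*√2 (w(l, Y) = √(30 + 2) = √32 = 4*√2)
((c(-4*5) + w(2, -5)) - 2)*1801 = ((-4*5 + 4*√2) - 2)*1801 = ((-20 + 4*√2) - 2)*1801 = (-22 + 4*√2)*1801 = -39622 + 7204*√2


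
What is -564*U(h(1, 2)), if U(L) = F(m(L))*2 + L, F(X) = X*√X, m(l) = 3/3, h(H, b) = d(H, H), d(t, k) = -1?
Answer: -564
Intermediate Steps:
h(H, b) = -1
m(l) = 1 (m(l) = 3*(⅓) = 1)
F(X) = X^(3/2)
U(L) = 2 + L (U(L) = 1^(3/2)*2 + L = 1*2 + L = 2 + L)
-564*U(h(1, 2)) = -564*(2 - 1) = -564*1 = -564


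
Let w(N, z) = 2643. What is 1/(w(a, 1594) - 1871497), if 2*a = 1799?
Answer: -1/1868854 ≈ -5.3509e-7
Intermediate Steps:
a = 1799/2 (a = (½)*1799 = 1799/2 ≈ 899.50)
1/(w(a, 1594) - 1871497) = 1/(2643 - 1871497) = 1/(-1868854) = -1/1868854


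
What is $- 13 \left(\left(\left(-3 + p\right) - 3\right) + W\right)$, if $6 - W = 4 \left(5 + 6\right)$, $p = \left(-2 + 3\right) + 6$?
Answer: $481$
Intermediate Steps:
$p = 7$ ($p = 1 + 6 = 7$)
$W = -38$ ($W = 6 - 4 \left(5 + 6\right) = 6 - 4 \cdot 11 = 6 - 44 = -38$)
$- 13 \left(\left(\left(-3 + p\right) - 3\right) + W\right) = - 13 \left(\left(\left(-3 + 7\right) - 3\right) - 38\right) = - 13 \left(\left(4 - 3\right) - 38\right) = - 13 \left(1 - 38\right) = \left(-13\right) \left(-37\right) = 481$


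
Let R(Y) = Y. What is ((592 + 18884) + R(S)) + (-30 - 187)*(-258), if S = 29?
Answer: 75491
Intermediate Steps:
((592 + 18884) + R(S)) + (-30 - 187)*(-258) = ((592 + 18884) + 29) + (-30 - 187)*(-258) = (19476 + 29) - 217*(-258) = 19505 + 55986 = 75491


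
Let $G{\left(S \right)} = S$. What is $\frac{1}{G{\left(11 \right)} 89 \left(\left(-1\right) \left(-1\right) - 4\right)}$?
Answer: $- \frac{1}{2937} \approx -0.00034048$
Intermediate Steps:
$\frac{1}{G{\left(11 \right)} 89 \left(\left(-1\right) \left(-1\right) - 4\right)} = \frac{1}{11 \cdot 89 \left(\left(-1\right) \left(-1\right) - 4\right)} = \frac{1}{979 \left(1 - 4\right)} = \frac{1}{979 \left(-3\right)} = \frac{1}{-2937} = - \frac{1}{2937}$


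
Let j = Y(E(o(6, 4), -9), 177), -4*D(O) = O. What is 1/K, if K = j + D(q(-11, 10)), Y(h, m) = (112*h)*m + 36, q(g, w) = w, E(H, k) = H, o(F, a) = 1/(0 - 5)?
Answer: -10/39313 ≈ -0.00025437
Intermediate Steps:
o(F, a) = -1/5 (o(F, a) = 1/(-5) = -1/5)
D(O) = -O/4
Y(h, m) = 36 + 112*h*m (Y(h, m) = 112*h*m + 36 = 36 + 112*h*m)
j = -19644/5 (j = 36 + 112*(-1/5)*177 = 36 - 19824/5 = -19644/5 ≈ -3928.8)
K = -39313/10 (K = -19644/5 - 1/4*10 = -19644/5 - 5/2 = -39313/10 ≈ -3931.3)
1/K = 1/(-39313/10) = -10/39313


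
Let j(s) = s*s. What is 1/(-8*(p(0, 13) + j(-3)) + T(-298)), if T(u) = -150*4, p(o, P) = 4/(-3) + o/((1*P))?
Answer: -3/1984 ≈ -0.0015121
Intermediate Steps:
p(o, P) = -4/3 + o/P (p(o, P) = 4*(-1/3) + o/P = -4/3 + o/P)
j(s) = s**2
T(u) = -600
1/(-8*(p(0, 13) + j(-3)) + T(-298)) = 1/(-8*((-4/3 + 0/13) + (-3)**2) - 600) = 1/(-8*((-4/3 + 0*(1/13)) + 9) - 600) = 1/(-8*((-4/3 + 0) + 9) - 600) = 1/(-8*(-4/3 + 9) - 600) = 1/(-8*23/3 - 600) = 1/(-184/3 - 600) = 1/(-1984/3) = -3/1984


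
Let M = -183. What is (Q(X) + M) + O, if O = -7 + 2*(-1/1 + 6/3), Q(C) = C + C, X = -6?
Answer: -200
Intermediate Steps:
Q(C) = 2*C
O = -5 (O = -7 + 2*(-1*1 + 6*(1/3)) = -7 + 2*(-1 + 2) = -7 + 2*1 = -7 + 2 = -5)
(Q(X) + M) + O = (2*(-6) - 183) - 5 = (-12 - 183) - 5 = -195 - 5 = -200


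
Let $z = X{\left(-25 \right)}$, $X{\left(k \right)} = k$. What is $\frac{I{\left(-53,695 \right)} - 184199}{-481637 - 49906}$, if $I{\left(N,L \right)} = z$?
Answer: $\frac{61408}{177181} \approx 0.34658$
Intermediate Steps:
$z = -25$
$I{\left(N,L \right)} = -25$
$\frac{I{\left(-53,695 \right)} - 184199}{-481637 - 49906} = \frac{-25 - 184199}{-481637 - 49906} = - \frac{184224}{-531543} = \left(-184224\right) \left(- \frac{1}{531543}\right) = \frac{61408}{177181}$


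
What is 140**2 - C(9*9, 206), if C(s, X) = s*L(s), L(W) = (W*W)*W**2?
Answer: -3486764801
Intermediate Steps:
L(W) = W**4 (L(W) = W**2*W**2 = W**4)
C(s, X) = s**5 (C(s, X) = s*s**4 = s**5)
140**2 - C(9*9, 206) = 140**2 - (9*9)**5 = 19600 - 1*81**5 = 19600 - 1*3486784401 = 19600 - 3486784401 = -3486764801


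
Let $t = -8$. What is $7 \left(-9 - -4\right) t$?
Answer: $280$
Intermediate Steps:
$7 \left(-9 - -4\right) t = 7 \left(-9 - -4\right) \left(-8\right) = 7 \left(-9 + 4\right) \left(-8\right) = 7 \left(-5\right) \left(-8\right) = \left(-35\right) \left(-8\right) = 280$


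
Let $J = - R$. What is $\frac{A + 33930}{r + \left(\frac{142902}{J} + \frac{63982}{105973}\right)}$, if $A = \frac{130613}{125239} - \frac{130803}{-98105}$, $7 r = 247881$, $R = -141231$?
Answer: $\frac{297133059740347195004296}{310099963229972947086815} \approx 0.95819$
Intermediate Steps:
$r = \frac{247881}{7}$ ($r = \frac{1}{7} \cdot 247881 = \frac{247881}{7} \approx 35412.0$)
$J = 141231$ ($J = \left(-1\right) \left(-141231\right) = 141231$)
$A = \frac{29195425282}{12286572095}$ ($A = 130613 \cdot \frac{1}{125239} - - \frac{130803}{98105} = \frac{130613}{125239} + \frac{130803}{98105} = \frac{29195425282}{12286572095} \approx 2.3762$)
$\frac{A + 33930}{r + \left(\frac{142902}{J} + \frac{63982}{105973}\right)} = \frac{\frac{29195425282}{12286572095} + 33930}{\frac{247881}{7} + \left(\frac{142902}{141231} + \frac{63982}{105973}\right)} = \frac{416912586608632}{12286572095 \left(\frac{247881}{7} + \left(142902 \cdot \frac{1}{141231} + 63982 \cdot \frac{1}{105973}\right)\right)} = \frac{416912586608632}{12286572095 \left(\frac{247881}{7} + \left(\frac{47634}{47077} + \frac{63982}{105973}\right)\right)} = \frac{416912586608632}{12286572095 \left(\frac{247881}{7} + \frac{8059998496}{4988890921}\right)} = \frac{416912586608632}{12286572095 \cdot \frac{176672527196839}{4988890921}} = \frac{416912586608632}{12286572095} \cdot \frac{4988890921}{176672527196839} = \frac{297133059740347195004296}{310099963229972947086815}$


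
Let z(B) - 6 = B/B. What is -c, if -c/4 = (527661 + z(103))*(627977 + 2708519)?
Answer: 7042248685312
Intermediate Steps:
z(B) = 7 (z(B) = 6 + B/B = 6 + 1 = 7)
c = -7042248685312 (c = -4*(527661 + 7)*(627977 + 2708519) = -2110672*3336496 = -4*1760562171328 = -7042248685312)
-c = -1*(-7042248685312) = 7042248685312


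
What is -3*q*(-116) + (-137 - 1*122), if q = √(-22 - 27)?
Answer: -259 + 2436*I ≈ -259.0 + 2436.0*I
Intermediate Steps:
q = 7*I (q = √(-49) = 7*I ≈ 7.0*I)
-3*q*(-116) + (-137 - 1*122) = -21*I*(-116) + (-137 - 1*122) = -21*I*(-116) + (-137 - 122) = 2436*I - 259 = -259 + 2436*I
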